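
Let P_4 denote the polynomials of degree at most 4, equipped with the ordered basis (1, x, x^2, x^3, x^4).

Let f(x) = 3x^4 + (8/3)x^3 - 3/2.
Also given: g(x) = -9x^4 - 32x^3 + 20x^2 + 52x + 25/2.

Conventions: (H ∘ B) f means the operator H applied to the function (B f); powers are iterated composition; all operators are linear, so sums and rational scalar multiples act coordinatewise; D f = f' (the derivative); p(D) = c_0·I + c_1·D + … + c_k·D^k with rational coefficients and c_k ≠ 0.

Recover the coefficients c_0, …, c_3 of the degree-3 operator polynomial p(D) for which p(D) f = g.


D^0 f = 3x^4 + (8/3)x^3 - 3/2
D^1 f = 12x^3 + 8x^2
D^2 f = 36x^2 + 16x
D^3 f = 72x + 16
matching coefficients of g against c_0 f + c_1 Df + … from the top degree down determines the c_i
solution: c_0 = -3, c_1 = -2, c_2 = 1, c_3 = 1/2

c_0 = -3, c_1 = -2, c_2 = 1, c_3 = 1/2


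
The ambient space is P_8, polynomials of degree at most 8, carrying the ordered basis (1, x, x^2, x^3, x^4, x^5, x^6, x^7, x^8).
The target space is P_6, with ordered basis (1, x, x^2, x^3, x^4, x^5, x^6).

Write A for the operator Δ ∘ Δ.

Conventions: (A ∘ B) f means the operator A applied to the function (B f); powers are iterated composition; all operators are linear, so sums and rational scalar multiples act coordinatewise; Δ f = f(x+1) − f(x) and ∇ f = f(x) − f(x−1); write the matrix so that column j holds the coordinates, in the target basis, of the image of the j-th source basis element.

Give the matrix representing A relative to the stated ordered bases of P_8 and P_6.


image of 1: 0
image of x: 0
image of x^2: 2
image of x^3: 6x + 6
image of x^4: 12x^2 + 24x + 14
image of x^5: 20x^3 + 60x^2 + 70x + 30
image of x^6: 30x^4 + 120x^3 + 210x^2 + 180x + 62
image of x^7: 42x^5 + 210x^4 + 490x^3 + 630x^2 + 434x + 126
image of x^8: 56x^6 + 336x^5 + 980x^4 + 1680x^3 + 1736x^2 + 1008x + 254
each image's coordinates form column j of the matrix

the matrix is [[0, 0, 2, 6, 14, 30, 62, 126, 254]; [0, 0, 0, 6, 24, 70, 180, 434, 1008]; [0, 0, 0, 0, 12, 60, 210, 630, 1736]; [0, 0, 0, 0, 0, 20, 120, 490, 1680]; [0, 0, 0, 0, 0, 0, 30, 210, 980]; [0, 0, 0, 0, 0, 0, 0, 42, 336]; [0, 0, 0, 0, 0, 0, 0, 0, 56]] (rows listed top to bottom)


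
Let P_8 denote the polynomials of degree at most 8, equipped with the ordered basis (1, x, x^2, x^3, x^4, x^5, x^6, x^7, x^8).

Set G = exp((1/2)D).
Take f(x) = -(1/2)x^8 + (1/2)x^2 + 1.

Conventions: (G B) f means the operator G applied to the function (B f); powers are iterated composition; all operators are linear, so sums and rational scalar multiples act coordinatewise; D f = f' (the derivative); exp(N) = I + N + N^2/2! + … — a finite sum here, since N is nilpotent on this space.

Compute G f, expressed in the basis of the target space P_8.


order-1 term: -2x^7 + (1/2)x
order-2 term: -(7/2)x^6 + 1/8
order-3 term: -(7/2)x^5
order-4 term: -(35/16)x^4
order-5 term: -(7/8)x^3
order-6 term: -(7/32)x^2
order-7 term: -(1/32)x
order-8 term: -1/512
the series for exp((1/2)D) f terminates at order 8
exp((1/2)D) f = -(1/2)x^8 - 2x^7 - (7/2)x^6 - (7/2)x^5 - (35/16)x^4 - (7/8)x^3 + (9/32)x^2 + (15/32)x + 575/512

the image equals g(x) = -(1/2)x^8 - 2x^7 - (7/2)x^6 - (7/2)x^5 - (35/16)x^4 - (7/8)x^3 + (9/32)x^2 + (15/32)x + 575/512


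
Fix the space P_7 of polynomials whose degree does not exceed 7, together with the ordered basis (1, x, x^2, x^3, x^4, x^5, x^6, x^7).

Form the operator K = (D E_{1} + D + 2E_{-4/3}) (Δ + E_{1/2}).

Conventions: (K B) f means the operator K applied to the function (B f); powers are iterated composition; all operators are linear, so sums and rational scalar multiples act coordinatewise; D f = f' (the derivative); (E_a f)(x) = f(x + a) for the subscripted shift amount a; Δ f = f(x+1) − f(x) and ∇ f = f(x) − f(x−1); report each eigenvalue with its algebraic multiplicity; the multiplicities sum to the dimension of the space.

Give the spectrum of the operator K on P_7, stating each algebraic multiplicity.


λ = 2 (multiplicity 8)

image of 1: 2
image of x: 2x + 7/3
image of x^2: 2x^2 + (14/3)x + 109/18
image of x^3: 2x^3 + 7x^2 + (109/6)x + 2485/108
image of x^4: 2x^4 + (28/3)x^3 + (109/3)x^2 + (2485/27)x + 26353/648
image of x^5: 2x^5 + (35/3)x^4 + (545/9)x^3 + (12425/54)x^2 + (131765/648)x + 440281/3888
image of x^6: 2x^6 + 14x^5 + (545/6)x^4 + (12425/27)x^3 + (131765/216)x^2 + (440281/648)x + 5299777/23328
image of x^7: 2x^7 + (49/3)x^6 + (763/6)x^5 + (86975/108)x^4 + (922355/648)x^3 + (3081967/1296)x^2 + (37098439/23328)x + 75900133/139968
the matrix is upper triangular; its diagonal is (2, 2, 2, 2, 2, 2, 2, 2)
for a triangular matrix the eigenvalues are the diagonal entries, with algebraic multiplicity their repetition count


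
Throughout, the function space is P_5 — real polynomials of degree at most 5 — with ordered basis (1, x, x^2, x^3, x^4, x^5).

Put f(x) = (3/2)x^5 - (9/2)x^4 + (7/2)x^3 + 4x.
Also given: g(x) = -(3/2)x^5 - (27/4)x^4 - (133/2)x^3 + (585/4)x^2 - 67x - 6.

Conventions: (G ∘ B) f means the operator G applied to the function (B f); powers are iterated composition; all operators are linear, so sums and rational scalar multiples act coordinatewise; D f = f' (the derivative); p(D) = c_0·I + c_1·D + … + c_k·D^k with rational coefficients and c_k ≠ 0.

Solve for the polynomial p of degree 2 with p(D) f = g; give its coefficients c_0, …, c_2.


p(D) = -I − (3/2)·D − 3·D^2, i.e. c_0 = -1, c_1 = -3/2, c_2 = -3

D^0 f = (3/2)x^5 - (9/2)x^4 + (7/2)x^3 + 4x
D^1 f = (15/2)x^4 - 18x^3 + (21/2)x^2 + 4
D^2 f = 30x^3 - 54x^2 + 21x
matching coefficients of g against c_0 f + c_1 Df + … from the top degree down determines the c_i
solution: c_0 = -1, c_1 = -3/2, c_2 = -3


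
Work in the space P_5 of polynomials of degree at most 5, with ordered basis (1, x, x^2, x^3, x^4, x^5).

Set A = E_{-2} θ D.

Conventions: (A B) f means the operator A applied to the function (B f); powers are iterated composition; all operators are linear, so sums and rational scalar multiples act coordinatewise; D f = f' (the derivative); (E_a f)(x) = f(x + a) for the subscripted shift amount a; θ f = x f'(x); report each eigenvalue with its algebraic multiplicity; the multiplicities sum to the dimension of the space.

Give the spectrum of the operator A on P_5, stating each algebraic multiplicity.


image of 1: 0
image of x: 0
image of x^2: 2x - 4
image of x^3: 6x^2 - 24x + 24
image of x^4: 12x^3 - 72x^2 + 144x - 96
image of x^5: 20x^4 - 160x^3 + 480x^2 - 640x + 320
the matrix is upper triangular; its diagonal is (0, 0, 0, 0, 0, 0)
for a triangular matrix the eigenvalues are the diagonal entries, with algebraic multiplicity their repetition count

λ = 0 (multiplicity 6)


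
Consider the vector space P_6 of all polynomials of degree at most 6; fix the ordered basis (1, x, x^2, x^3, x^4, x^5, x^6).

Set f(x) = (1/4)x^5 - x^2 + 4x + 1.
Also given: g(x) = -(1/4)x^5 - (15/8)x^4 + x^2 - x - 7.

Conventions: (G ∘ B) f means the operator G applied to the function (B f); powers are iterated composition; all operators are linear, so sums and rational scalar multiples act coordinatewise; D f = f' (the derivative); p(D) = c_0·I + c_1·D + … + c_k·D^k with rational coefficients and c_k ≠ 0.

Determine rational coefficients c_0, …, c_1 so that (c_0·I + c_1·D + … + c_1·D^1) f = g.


D^0 f = (1/4)x^5 - x^2 + 4x + 1
D^1 f = (5/4)x^4 - 2x + 4
matching coefficients of g against c_0 f + c_1 Df + … from the top degree down determines the c_i
solution: c_0 = -1, c_1 = -3/2

c_0 = -1, c_1 = -3/2


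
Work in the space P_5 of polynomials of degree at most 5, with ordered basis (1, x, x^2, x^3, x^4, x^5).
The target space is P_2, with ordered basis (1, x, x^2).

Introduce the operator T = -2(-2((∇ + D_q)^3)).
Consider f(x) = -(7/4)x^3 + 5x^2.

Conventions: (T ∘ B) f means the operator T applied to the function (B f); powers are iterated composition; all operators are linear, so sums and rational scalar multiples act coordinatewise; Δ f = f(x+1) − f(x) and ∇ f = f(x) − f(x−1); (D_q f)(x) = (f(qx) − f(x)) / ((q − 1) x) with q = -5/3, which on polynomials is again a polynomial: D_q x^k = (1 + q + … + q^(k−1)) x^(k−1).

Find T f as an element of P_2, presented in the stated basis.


the image equals g(x) = -2576/27

∇ f = -(21/4)x^2 + (61/4)x - 27/4
D_q f = -(133/36)x^2 - (10/3)x
(∇ + D_q) f = -(161/18)x^2 + (143/12)x - 27/4
∇ (∇ + D_q) f = -(161/9)x + 751/36
D_q (∇ + D_q) f = (161/27)x + 143/12
(∇ + D_q) (∇ + D_q) f = -(322/27)x + 295/9
∇ (∇ + D_q) (∇ + D_q) f = -322/27
D_q (∇ + D_q) (∇ + D_q) f = -322/27
(∇ + D_q) (∇ + D_q) (∇ + D_q) f = -644/27
(-2((∇ + D_q)^3)) f = 1288/27
(-2(-2((∇ + D_q)^3))) f = -2576/27


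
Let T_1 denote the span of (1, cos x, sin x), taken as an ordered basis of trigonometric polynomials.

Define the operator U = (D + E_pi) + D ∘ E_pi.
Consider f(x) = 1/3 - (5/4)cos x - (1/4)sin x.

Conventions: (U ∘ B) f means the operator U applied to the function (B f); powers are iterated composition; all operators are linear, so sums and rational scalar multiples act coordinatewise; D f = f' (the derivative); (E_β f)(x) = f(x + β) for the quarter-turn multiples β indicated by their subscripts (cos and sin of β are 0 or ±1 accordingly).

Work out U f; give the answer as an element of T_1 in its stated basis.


the result is g(x) = 1/3 + (5/4)cos x + (1/4)sin x

D f = -(1/4)cos x + (5/4)sin x
E_pi f = 1/3 + (5/4)cos x + (1/4)sin x
(D + E_pi) f = 1/3 + cos x + (3/2)sin x
E_pi f = 1/3 + (5/4)cos x + (1/4)sin x
D E_pi f = (1/4)cos x - (5/4)sin x
((D + E_pi) + D ∘ E_pi) f = 1/3 + (5/4)cos x + (1/4)sin x


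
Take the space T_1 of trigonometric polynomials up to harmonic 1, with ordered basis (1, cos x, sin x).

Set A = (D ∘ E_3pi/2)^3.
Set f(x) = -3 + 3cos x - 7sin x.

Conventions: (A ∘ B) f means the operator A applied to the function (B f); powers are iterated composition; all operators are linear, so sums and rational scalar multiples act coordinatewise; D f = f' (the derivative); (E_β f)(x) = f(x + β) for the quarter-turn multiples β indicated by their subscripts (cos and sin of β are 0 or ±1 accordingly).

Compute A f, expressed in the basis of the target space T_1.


the result is g(x) = 3cos x - 7sin x

E_3pi/2 f = -3 + 7cos x + 3sin x
D E_3pi/2 f = 3cos x - 7sin x
E_3pi/2 (D ∘ E_3pi/2) f = 7cos x + 3sin x
D E_3pi/2 (D ∘ E_3pi/2) f = 3cos x - 7sin x
E_3pi/2 (D ∘ E_3pi/2) (D ∘ E_3pi/2) f = 7cos x + 3sin x
D E_3pi/2 (D ∘ E_3pi/2) (D ∘ E_3pi/2) f = 3cos x - 7sin x


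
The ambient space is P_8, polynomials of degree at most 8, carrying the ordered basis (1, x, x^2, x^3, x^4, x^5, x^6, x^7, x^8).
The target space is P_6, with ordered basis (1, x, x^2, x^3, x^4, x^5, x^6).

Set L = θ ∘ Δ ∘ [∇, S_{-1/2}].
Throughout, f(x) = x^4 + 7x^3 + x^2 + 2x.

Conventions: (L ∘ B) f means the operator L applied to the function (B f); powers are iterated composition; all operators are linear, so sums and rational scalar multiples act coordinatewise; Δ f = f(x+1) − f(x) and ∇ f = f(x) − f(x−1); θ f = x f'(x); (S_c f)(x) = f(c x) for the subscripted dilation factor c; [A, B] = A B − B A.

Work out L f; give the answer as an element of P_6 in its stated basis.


S_{-1/2} f = (1/16)x^4 - (7/8)x^3 + (1/4)x^2 - x
∇ S_{-1/2} f = (1/4)x^3 - 3x^2 + (27/8)x - 35/16
∇ f = 4x^3 + 15x^2 - 15x + 7
S_{-1/2} ∇ f = -(1/2)x^3 + (15/4)x^2 + (15/2)x + 7
[∇, S_{-1/2}] f = (3/4)x^3 - (27/4)x^2 - (33/8)x - 147/16
Δ [∇, S_{-1/2}] f = (9/4)x^2 - (45/4)x - 81/8
θ Δ [∇, S_{-1/2}] f = (9/2)x^2 - (45/4)x

the result is g(x) = (9/2)x^2 - (45/4)x


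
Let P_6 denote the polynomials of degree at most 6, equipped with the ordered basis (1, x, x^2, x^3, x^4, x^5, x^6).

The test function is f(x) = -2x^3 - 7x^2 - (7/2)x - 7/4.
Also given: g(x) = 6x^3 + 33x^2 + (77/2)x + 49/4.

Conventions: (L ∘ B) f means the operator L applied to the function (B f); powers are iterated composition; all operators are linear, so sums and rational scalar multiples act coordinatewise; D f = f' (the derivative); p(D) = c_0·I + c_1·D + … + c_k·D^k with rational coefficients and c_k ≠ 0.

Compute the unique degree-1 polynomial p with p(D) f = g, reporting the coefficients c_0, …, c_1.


c_0 = -3, c_1 = -2

D^0 f = -2x^3 - 7x^2 - (7/2)x - 7/4
D^1 f = -6x^2 - 14x - 7/2
matching coefficients of g against c_0 f + c_1 Df + … from the top degree down determines the c_i
solution: c_0 = -3, c_1 = -2


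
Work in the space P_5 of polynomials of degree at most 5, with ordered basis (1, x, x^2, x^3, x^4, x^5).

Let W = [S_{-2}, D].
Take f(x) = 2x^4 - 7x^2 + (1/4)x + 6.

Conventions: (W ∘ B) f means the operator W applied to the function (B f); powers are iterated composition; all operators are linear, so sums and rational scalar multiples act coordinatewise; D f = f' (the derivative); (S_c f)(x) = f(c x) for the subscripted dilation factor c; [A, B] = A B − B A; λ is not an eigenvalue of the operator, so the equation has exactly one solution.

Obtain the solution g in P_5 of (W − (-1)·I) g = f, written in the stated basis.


write g with unknown coordinates in the stated basis and equate coefficients in (W − (-1)·I) g = f
solving from the highest basis element down gives g = 2x^4 + 192x^3 - 6919x^2 - (332111/4)x + 996357/4
check: W g = -192x^3 + 6912x^2 + 83028x - 996333/4
so W g − (-1)·g = 2x^4 - 7x^2 + (1/4)x + 6 = f ✓

g(x) = 2x^4 + 192x^3 - 6919x^2 - (332111/4)x + 996357/4


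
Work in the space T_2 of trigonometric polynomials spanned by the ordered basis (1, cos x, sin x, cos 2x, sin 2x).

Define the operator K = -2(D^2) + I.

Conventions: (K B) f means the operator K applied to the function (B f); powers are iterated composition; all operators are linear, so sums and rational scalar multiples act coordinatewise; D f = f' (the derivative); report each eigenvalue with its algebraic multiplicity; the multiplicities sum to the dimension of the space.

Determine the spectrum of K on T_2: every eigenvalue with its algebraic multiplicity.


λ = 1 (multiplicity 1), λ = 3 (multiplicity 2), λ = 9 (multiplicity 2)

image of 1: 1
image of cos x: 3cos x
image of sin x: 3sin x
image of cos 2x: 9cos 2x
image of sin 2x: 9sin 2x
the matrix is diagonal; its diagonal is (1, 3, 3, 9, 9)
for a triangular matrix the eigenvalues are the diagonal entries, with algebraic multiplicity their repetition count


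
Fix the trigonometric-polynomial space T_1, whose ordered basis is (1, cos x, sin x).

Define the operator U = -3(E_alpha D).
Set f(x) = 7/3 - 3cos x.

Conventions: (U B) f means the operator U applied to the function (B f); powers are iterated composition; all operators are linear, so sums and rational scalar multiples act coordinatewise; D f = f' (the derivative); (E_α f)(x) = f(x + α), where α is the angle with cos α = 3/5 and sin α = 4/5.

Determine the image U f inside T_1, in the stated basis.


g(x) = -(36/5)cos x - (27/5)sin x

D f = 3sin x
E_alpha D f = (12/5)cos x + (9/5)sin x
(-3(E_alpha D)) f = -(36/5)cos x - (27/5)sin x


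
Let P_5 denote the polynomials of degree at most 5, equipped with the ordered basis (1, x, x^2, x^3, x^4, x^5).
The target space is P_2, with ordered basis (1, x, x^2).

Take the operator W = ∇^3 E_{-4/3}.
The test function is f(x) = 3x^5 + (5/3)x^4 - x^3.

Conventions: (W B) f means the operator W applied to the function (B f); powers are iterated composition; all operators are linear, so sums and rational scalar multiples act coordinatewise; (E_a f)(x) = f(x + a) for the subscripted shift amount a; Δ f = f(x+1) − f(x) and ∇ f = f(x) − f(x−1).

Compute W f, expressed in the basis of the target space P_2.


the result is g(x) = 180x^2 - 980x + 4112/3

E_{-4/3} f = 3x^5 - (55/3)x^4 + (391/9)x^3 - (148/3)x^2 + (2128/81)x - 1216/243
∇ E_{-4/3} f = 15x^4 - (310/3)x^3 + (811/3)x^2 - (952/3)x + 11371/81
∇ ∇ E_{-4/3} f = 60x^3 - 400x^2 + (2732/3)x - 706
∇ ∇ ∇ E_{-4/3} f = 180x^2 - 980x + 4112/3


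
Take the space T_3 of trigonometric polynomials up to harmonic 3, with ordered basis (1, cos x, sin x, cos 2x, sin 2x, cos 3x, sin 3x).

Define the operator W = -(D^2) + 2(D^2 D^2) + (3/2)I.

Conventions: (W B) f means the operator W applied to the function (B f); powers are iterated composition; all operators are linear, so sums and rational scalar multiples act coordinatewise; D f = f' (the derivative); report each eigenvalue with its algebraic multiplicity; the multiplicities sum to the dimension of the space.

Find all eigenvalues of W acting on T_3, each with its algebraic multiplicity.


image of 1: 3/2
image of cos x: (9/2)cos x
image of sin x: (9/2)sin x
image of cos 2x: (75/2)cos 2x
image of sin 2x: (75/2)sin 2x
image of cos 3x: (345/2)cos 3x
image of sin 3x: (345/2)sin 3x
the matrix is diagonal; its diagonal is (3/2, 9/2, 9/2, 75/2, 75/2, 345/2, 345/2)
for a triangular matrix the eigenvalues are the diagonal entries, with algebraic multiplicity their repetition count

λ = 3/2 (multiplicity 1), λ = 9/2 (multiplicity 2), λ = 75/2 (multiplicity 2), λ = 345/2 (multiplicity 2)


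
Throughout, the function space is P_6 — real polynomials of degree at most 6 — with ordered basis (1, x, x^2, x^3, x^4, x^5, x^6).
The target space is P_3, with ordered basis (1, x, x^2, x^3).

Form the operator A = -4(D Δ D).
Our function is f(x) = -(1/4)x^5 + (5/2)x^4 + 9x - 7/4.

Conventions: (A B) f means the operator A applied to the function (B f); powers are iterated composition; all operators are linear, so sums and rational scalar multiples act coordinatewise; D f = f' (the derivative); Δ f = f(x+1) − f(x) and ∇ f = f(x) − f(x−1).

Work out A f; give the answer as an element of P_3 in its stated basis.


D f = -(5/4)x^4 + 10x^3 + 9
Δ D f = -5x^3 + (45/2)x^2 + 25x + 35/4
D Δ D f = -15x^2 + 45x + 25
(-4(D Δ D)) f = 60x^2 - 180x - 100

the image equals g(x) = 60x^2 - 180x - 100


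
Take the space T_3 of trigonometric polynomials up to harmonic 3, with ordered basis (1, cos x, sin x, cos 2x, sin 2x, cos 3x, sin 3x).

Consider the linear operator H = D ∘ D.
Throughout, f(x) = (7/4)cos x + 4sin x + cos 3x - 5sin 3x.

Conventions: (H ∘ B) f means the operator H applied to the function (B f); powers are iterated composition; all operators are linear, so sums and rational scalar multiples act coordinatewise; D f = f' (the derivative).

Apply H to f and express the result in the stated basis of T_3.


g(x) = -(7/4)cos x - 4sin x - 9cos 3x + 45sin 3x

D f = 4cos x - (7/4)sin x - 15cos 3x - 3sin 3x
D D f = -(7/4)cos x - 4sin x - 9cos 3x + 45sin 3x


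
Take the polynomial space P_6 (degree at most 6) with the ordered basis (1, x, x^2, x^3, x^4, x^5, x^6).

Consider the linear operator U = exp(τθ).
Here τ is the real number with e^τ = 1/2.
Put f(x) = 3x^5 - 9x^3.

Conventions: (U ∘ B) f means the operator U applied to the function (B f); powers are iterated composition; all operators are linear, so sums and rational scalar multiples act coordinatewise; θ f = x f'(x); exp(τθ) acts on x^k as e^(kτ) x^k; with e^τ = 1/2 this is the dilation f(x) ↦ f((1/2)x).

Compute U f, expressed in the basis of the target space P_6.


g(x) = (3/32)x^5 - (9/8)x^3

exp(τθ) x^k = e^(kτ) x^k; with e^τ = 1/2 this sends x^k to (1/2)^k x^k
x^3 ↦ 1/8 x^3
x^5 ↦ 1/32 x^5
applying this coordinatewise to f: exp(τθ) f = (3/32)x^5 - (9/8)x^3


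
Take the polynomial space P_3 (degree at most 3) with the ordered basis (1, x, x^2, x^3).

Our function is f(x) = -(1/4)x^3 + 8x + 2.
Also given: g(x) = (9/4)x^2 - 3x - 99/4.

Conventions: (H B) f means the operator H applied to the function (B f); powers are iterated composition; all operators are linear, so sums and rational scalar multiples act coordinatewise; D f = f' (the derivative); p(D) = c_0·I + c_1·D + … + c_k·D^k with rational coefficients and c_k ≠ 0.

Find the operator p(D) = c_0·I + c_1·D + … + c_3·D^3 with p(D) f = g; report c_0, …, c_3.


D^0 f = -(1/4)x^3 + 8x + 2
D^1 f = -(3/4)x^2 + 8
D^2 f = -(3/2)x
D^3 f = -3/2
matching coefficients of g against c_0 f + c_1 Df + … from the top degree down determines the c_i
solution: c_0 = 0, c_1 = -3, c_2 = 2, c_3 = 1/2

c_0 = 0, c_1 = -3, c_2 = 2, c_3 = 1/2


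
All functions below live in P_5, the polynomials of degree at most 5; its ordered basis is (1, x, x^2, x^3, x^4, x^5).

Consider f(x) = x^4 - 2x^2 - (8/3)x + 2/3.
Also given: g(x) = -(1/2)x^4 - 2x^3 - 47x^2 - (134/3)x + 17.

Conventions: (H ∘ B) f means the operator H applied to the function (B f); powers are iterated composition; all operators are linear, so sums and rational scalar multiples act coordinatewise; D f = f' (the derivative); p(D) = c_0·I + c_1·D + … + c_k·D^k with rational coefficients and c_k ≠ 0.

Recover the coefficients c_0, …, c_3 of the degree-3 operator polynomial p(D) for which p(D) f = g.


D^0 f = x^4 - 2x^2 - (8/3)x + 2/3
D^1 f = 4x^3 - 4x - 8/3
D^2 f = 12x^2 - 4
D^3 f = 24x
matching coefficients of g against c_0 f + c_1 Df + … from the top degree down determines the c_i
solution: c_0 = -1/2, c_1 = -1/2, c_2 = -4, c_3 = -2

c_0 = -1/2, c_1 = -1/2, c_2 = -4, c_3 = -2


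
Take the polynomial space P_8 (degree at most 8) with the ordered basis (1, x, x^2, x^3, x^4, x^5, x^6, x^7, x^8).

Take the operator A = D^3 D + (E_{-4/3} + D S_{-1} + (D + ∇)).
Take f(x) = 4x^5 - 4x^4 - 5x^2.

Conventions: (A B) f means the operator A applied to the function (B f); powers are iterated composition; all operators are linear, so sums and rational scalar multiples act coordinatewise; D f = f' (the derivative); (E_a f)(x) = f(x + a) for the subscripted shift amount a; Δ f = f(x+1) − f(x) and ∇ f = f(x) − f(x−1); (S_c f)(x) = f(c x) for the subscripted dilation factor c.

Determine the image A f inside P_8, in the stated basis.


D f = 20x^4 - 16x^3 - 10x
D D f = 80x^3 - 48x^2 - 10
D D D f = 240x^2 - 96x
D D D D f = 480x - 96
E_{-4/3} f = 4x^5 - (92/3)x^4 + (832/9)x^3 - (3847/27)x^2 + (9272/81)x - 9328/243
S_{-1} f = -4x^5 - 4x^4 - 5x^2
D S_{-1} f = -20x^4 - 16x^3 - 10x
D f = 20x^4 - 16x^3 - 10x
∇ f = 20x^4 - 56x^3 + 64x^2 - 46x + 13
(D + ∇) f = 40x^4 - 72x^3 + 64x^2 - 56x + 13
(E_{-4/3} + D S_{-1} + (D + ∇)) f = 4x^5 - (32/3)x^4 + (40/9)x^3 - (2119/27)x^2 + (3926/81)x - 6169/243
(D^3 D + (E_{-4/3} + D S_{-1} + (D + ∇))) f = 4x^5 - (32/3)x^4 + (40/9)x^3 - (2119/27)x^2 + (42806/81)x - 29497/243

g(x) = 4x^5 - (32/3)x^4 + (40/9)x^3 - (2119/27)x^2 + (42806/81)x - 29497/243


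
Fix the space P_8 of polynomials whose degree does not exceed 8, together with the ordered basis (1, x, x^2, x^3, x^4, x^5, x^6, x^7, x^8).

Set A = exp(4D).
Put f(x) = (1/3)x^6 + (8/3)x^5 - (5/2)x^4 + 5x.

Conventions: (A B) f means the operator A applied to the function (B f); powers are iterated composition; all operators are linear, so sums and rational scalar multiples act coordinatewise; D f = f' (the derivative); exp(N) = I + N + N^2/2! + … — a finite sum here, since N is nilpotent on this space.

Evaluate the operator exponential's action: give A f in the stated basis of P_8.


order-1 term: 8x^5 + (160/3)x^4 - 40x^3 + 20
order-2 term: 80x^4 + (1280/3)x^3 - 240x^2
order-3 term: (1280/3)x^3 + (5120/3)x^2 - 640x
order-4 term: 1280x^2 + (10240/3)x - 640
order-5 term: 2048x + 8192/3
order-6 term: 4096/3
the series for exp(4D) f terminates at order 6
exp(4D) f = (1/3)x^6 + (32/3)x^5 + (785/6)x^4 + (2440/3)x^3 + (8240/3)x^2 + (14479/3)x + 3476

the image equals g(x) = (1/3)x^6 + (32/3)x^5 + (785/6)x^4 + (2440/3)x^3 + (8240/3)x^2 + (14479/3)x + 3476


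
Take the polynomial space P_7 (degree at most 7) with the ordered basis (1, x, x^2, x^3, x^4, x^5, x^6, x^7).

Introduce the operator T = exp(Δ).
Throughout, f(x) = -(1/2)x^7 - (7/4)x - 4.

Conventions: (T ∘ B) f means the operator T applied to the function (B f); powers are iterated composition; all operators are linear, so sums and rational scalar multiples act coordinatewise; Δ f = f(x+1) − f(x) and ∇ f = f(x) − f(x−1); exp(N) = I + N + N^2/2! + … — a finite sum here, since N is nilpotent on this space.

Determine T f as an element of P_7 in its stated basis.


order-1 term: -(7/2)x^6 - (21/2)x^5 - (35/2)x^4 - (35/2)x^3 - (21/2)x^2 - (7/2)x - 9/4
order-2 term: -(21/2)x^5 - (105/2)x^4 - (245/2)x^3 - (315/2)x^2 - (217/2)x - 63/2
order-3 term: -(35/2)x^4 - 105x^3 - (525/2)x^2 - 315x - 301/2
order-4 term: -(35/2)x^3 - 105x^2 - (455/2)x - 175
order-5 term: -(21/2)x^2 - (105/2)x - 70
order-6 term: -(7/2)x - 21/2
order-7 term: -1/2
the series for exp(Δ) f terminates at order 7
exp(Δ) f = -(1/2)x^7 - (7/2)x^6 - 21x^5 - (175/2)x^4 - (525/2)x^3 - 546x^2 - (2849/4)x - 1777/4

g(x) = -(1/2)x^7 - (7/2)x^6 - 21x^5 - (175/2)x^4 - (525/2)x^3 - 546x^2 - (2849/4)x - 1777/4


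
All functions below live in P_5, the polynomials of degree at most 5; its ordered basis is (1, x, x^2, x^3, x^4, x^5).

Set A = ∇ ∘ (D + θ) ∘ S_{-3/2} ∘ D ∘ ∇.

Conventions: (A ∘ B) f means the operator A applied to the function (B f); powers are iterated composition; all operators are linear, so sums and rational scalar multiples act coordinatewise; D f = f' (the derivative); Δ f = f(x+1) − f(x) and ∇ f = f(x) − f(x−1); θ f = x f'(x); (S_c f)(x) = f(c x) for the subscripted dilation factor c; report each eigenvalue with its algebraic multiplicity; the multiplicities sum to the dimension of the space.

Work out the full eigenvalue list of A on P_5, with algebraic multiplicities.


λ = 0 (multiplicity 6)

image of 1: 0
image of x: 0
image of x^2: 0
image of x^3: -9
image of x^4: 108x + 18
image of x^5: -(1215/2)x^2 - (135/2)x - 30
the matrix is upper triangular; its diagonal is (0, 0, 0, 0, 0, 0)
for a triangular matrix the eigenvalues are the diagonal entries, with algebraic multiplicity their repetition count


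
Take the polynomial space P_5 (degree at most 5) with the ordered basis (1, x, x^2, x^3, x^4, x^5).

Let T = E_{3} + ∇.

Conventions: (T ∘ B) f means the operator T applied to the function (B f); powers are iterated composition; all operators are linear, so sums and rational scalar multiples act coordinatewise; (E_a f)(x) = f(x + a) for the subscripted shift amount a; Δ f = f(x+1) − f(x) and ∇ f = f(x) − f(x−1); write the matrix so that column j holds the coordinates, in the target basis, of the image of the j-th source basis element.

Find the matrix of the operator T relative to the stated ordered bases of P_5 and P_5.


the matrix is [[1, 4, 8, 28, 80, 244]; [0, 1, 8, 24, 112, 400]; [0, 0, 1, 12, 48, 280]; [0, 0, 0, 1, 16, 80]; [0, 0, 0, 0, 1, 20]; [0, 0, 0, 0, 0, 1]] (rows listed top to bottom)

image of 1: 1
image of x: x + 4
image of x^2: x^2 + 8x + 8
image of x^3: x^3 + 12x^2 + 24x + 28
image of x^4: x^4 + 16x^3 + 48x^2 + 112x + 80
image of x^5: x^5 + 20x^4 + 80x^3 + 280x^2 + 400x + 244
each image's coordinates form column j of the matrix


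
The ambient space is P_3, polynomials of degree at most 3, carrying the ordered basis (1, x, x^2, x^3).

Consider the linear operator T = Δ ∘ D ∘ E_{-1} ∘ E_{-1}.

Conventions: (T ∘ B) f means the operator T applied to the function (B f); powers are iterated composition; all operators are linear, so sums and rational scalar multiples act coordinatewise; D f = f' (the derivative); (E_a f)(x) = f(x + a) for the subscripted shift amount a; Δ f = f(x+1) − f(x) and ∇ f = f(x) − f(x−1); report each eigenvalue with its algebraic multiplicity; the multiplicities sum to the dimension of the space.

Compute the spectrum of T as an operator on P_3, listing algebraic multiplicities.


image of 1: 0
image of x: 0
image of x^2: 2
image of x^3: 6x - 9
the matrix is upper triangular; its diagonal is (0, 0, 0, 0)
for a triangular matrix the eigenvalues are the diagonal entries, with algebraic multiplicity their repetition count

λ = 0 (multiplicity 4)


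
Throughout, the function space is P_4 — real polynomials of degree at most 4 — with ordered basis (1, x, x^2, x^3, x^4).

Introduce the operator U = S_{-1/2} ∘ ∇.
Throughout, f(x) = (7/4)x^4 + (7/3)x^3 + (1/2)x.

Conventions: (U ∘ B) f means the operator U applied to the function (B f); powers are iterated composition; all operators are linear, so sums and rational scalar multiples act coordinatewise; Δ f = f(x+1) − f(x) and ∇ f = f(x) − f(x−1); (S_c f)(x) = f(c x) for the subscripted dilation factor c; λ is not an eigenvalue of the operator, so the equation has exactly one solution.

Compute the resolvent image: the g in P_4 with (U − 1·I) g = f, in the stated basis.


write g with unknown coordinates in the stated basis and equate coefficients in (U − 1·I) g = f
solving from the highest basis element down gives g = -(7/4)x^4 - (35/24)x^3 + (49/32)x^2 - (23/32)x - 47/24
check: U g = (7/8)x^3 + (49/32)x^2 - (7/32)x - 47/24
so U g − 1·g = (7/4)x^4 + (7/3)x^3 + (1/2)x = f ✓

g(x) = -(7/4)x^4 - (35/24)x^3 + (49/32)x^2 - (23/32)x - 47/24


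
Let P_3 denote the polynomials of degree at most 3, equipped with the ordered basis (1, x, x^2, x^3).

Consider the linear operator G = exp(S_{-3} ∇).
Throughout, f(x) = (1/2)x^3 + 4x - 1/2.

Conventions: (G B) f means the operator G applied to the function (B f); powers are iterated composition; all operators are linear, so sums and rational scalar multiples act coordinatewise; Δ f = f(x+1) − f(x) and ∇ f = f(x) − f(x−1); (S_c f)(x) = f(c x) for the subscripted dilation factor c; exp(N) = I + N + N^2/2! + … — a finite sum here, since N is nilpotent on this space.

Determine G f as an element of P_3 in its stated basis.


the image equals g(x) = (1/2)x^3 + (27/2)x^2 - 32x - 14

order-1 term: (27/2)x^2 + (9/2)x + 9/2
order-2 term: -(81/2)x - 9/2
order-3 term: -27/2
the series for exp(S_{-3} ∇) f terminates at order 3
exp(S_{-3} ∇) f = (1/2)x^3 + (27/2)x^2 - 32x - 14


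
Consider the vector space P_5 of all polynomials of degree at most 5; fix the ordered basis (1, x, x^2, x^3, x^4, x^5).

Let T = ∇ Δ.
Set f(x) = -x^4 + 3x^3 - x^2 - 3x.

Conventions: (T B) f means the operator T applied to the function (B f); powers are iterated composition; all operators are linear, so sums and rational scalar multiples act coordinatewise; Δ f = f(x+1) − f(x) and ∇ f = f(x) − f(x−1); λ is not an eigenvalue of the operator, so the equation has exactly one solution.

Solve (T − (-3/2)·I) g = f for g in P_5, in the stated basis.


write g with unknown coordinates in the stated basis and equate coefficients in (T − (-3/2)·I) g = f
solving from the highest basis element down gives g = -(2/3)x^4 + 2x^3 + (14/3)x^2 - 10x - 16/3
check: T g = -8x^2 + 12x + 8
so T g − (-3/2)·g = -x^4 + 3x^3 - x^2 - 3x = f ✓

g(x) = -(2/3)x^4 + 2x^3 + (14/3)x^2 - 10x - 16/3


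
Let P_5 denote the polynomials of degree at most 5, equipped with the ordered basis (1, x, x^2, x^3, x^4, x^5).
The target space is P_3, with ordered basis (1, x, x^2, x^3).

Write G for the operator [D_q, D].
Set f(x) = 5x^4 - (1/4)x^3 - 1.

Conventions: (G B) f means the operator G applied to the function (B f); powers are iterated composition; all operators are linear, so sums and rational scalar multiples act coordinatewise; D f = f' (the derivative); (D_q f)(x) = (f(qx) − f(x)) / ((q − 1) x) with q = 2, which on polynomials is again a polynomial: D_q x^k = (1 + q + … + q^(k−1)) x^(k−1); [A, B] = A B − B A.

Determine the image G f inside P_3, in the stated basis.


D f = 20x^3 - (3/4)x^2
D_q D f = 140x^2 - (9/4)x
D_q f = 75x^3 - (7/4)x^2
D D_q f = 225x^2 - (7/2)x
[D_q, D] f = -85x^2 + (5/4)x

the result is g(x) = -85x^2 + (5/4)x


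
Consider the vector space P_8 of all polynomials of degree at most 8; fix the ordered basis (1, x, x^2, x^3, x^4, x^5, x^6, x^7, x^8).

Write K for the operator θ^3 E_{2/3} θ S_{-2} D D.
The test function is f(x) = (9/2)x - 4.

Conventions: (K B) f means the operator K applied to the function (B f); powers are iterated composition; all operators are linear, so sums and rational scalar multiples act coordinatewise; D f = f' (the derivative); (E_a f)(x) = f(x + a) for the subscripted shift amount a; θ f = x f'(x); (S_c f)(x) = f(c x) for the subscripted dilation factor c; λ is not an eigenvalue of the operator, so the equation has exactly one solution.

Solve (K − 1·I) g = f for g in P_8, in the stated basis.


write g with unknown coordinates in the stated basis and equate coefficients in (K − 1·I) g = f
solving from the highest basis element down gives g = -(9/2)x + 4
check: K g = 0
so K g − 1·g = (9/2)x - 4 = f ✓

the result is g(x) = -(9/2)x + 4


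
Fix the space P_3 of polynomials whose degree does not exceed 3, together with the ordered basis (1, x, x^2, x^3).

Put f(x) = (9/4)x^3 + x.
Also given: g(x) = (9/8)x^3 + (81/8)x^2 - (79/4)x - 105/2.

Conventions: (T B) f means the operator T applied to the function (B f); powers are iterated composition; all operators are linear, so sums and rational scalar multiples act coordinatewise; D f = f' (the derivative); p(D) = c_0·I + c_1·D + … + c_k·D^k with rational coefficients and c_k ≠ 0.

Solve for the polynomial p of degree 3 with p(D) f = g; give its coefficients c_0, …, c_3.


D^0 f = (9/4)x^3 + x
D^1 f = (27/4)x^2 + 1
D^2 f = (27/2)x
D^3 f = 27/2
matching coefficients of g against c_0 f + c_1 Df + … from the top degree down determines the c_i
solution: c_0 = 1/2, c_1 = 3/2, c_2 = -3/2, c_3 = -4

p(D) = (1/2)·I + (3/2)·D − (3/2)·D^2 − 4·D^3, i.e. c_0 = 1/2, c_1 = 3/2, c_2 = -3/2, c_3 = -4


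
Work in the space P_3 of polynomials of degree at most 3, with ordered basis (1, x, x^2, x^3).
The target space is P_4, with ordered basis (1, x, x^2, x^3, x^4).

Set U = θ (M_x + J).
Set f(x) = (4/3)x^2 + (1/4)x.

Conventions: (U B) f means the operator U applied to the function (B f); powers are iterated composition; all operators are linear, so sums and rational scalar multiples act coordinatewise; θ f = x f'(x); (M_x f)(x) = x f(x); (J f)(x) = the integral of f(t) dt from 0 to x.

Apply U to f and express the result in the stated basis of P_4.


g(x) = (16/3)x^3 + (3/4)x^2

M_x f = (4/3)x^3 + (1/4)x^2
J f = (4/9)x^3 + (1/8)x^2
(M_x + J) f = (16/9)x^3 + (3/8)x^2
θ (M_x + J) f = (16/3)x^3 + (3/4)x^2


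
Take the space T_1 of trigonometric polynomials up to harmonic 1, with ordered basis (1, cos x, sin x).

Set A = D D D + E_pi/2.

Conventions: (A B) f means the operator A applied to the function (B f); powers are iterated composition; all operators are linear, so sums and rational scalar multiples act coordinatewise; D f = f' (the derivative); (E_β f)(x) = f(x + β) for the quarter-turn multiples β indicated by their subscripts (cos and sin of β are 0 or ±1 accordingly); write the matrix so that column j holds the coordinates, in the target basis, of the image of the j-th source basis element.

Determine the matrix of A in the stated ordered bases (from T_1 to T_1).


the matrix is [[1, 0, 0]; [0, 0, 0]; [0, 0, 0]] (rows listed top to bottom)

image of 1: 1
image of cos x: 0
image of sin x: 0
each image's coordinates form column j of the matrix


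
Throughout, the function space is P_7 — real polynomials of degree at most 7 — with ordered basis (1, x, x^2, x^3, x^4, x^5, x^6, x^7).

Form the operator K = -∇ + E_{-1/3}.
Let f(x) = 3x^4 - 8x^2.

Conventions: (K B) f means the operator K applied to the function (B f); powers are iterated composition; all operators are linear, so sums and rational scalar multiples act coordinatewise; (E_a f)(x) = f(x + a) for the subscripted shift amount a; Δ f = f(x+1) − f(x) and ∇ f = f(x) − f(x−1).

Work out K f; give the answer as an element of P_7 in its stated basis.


the result is g(x) = 3x^4 - 16x^3 + 12x^2 + (80/9)x - 158/27

∇ f = 12x^3 - 18x^2 - 4x + 5
(-∇) f = -12x^3 + 18x^2 + 4x - 5
E_{-1/3} f = 3x^4 - 4x^3 - 6x^2 + (44/9)x - 23/27
(-∇ + E_{-1/3}) f = 3x^4 - 16x^3 + 12x^2 + (80/9)x - 158/27


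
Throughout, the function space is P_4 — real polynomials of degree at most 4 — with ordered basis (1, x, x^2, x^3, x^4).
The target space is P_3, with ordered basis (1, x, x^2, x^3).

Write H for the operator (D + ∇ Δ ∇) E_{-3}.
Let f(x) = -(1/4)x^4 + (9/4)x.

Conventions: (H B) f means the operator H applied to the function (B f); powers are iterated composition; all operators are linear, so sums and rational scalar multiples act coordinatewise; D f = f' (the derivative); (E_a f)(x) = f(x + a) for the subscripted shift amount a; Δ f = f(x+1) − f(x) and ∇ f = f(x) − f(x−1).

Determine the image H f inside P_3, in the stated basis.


g(x) = -x^3 + 9x^2 - 33x + 201/4

E_{-3} f = -(1/4)x^4 + 3x^3 - (27/2)x^2 + (117/4)x - 27
D E_{-3} f = -x^3 + 9x^2 - 27x + 117/4
∇ E_{-3} f = -x^3 + (21/2)x^2 - 37x + 46
Δ ∇ E_{-3} f = -3x^2 + 18x - 55/2
∇ Δ ∇ E_{-3} f = -6x + 21
(D + ∇ Δ ∇) E_{-3} f = -x^3 + 9x^2 - 33x + 201/4


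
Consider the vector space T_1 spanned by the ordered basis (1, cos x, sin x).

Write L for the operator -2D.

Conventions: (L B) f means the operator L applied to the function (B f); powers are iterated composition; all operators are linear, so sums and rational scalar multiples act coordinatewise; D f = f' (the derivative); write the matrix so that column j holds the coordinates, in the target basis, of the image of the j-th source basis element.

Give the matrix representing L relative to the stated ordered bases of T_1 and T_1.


image of 1: 0
image of cos x: 2sin x
image of sin x: -2cos x
each image's coordinates form column j of the matrix

the matrix is [[0, 0, 0]; [0, 0, -2]; [0, 2, 0]] (rows listed top to bottom)


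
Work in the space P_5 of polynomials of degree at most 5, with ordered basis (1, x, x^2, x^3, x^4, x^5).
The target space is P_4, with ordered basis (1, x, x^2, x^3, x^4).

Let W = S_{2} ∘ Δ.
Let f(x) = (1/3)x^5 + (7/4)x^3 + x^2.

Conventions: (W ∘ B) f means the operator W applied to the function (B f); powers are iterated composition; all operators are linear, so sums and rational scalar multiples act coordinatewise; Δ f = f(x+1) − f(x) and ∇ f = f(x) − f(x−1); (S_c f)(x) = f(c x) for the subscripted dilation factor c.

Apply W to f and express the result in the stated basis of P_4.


Δ f = (5/3)x^4 + (10/3)x^3 + (103/12)x^2 + (107/12)x + 37/12
S_{2} Δ f = (80/3)x^4 + (80/3)x^3 + (103/3)x^2 + (107/6)x + 37/12

the result is g(x) = (80/3)x^4 + (80/3)x^3 + (103/3)x^2 + (107/6)x + 37/12


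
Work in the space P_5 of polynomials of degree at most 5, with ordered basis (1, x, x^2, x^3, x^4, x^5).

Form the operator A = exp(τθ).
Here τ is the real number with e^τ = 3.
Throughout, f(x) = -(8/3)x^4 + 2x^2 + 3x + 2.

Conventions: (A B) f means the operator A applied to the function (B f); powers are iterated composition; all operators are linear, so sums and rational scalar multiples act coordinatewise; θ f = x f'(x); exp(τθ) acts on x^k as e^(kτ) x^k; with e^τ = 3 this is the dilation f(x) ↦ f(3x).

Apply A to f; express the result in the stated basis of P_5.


exp(τθ) x^k = e^(kτ) x^k; with e^τ = 3 this sends x^k to 3^k x^k
x ↦ 3 x
x^2 ↦ 9 x^2
x^4 ↦ 81 x^4
applying this coordinatewise to f: exp(τθ) f = -216x^4 + 18x^2 + 9x + 2

the image equals g(x) = -216x^4 + 18x^2 + 9x + 2


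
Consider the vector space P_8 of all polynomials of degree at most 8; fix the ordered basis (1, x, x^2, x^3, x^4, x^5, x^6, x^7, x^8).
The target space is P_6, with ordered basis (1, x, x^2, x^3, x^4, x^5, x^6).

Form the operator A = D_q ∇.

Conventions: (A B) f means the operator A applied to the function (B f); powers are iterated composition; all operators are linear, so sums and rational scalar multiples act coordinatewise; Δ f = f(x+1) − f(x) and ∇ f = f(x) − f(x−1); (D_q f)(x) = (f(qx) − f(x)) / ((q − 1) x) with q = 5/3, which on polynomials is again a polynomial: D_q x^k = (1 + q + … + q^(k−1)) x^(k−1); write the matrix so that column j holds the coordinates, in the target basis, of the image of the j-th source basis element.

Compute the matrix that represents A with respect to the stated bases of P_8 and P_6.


the matrix is [[0, 0, 2, -3, 4, -5, 6, -7, 8]; [0, 0, 0, 8, -16, 80/3, -40, 56, -224/3]; [0, 0, 0, 0, 196/9, -490/9, 980/9, -1715/9, 2744/9]; [0, 0, 0, 0, 0, 1360/27, -1360/9, 9520/27, -19040/27]; [0, 0, 0, 0, 0, 0, 2882/27, -10087/27, 80696/81]; [0, 0, 0, 0, 0, 0, 0, 52136/243, -208544/243]; [0, 0, 0, 0, 0, 0, 0, 0, 303752/729]] (rows listed top to bottom)

image of 1: 0
image of x: 0
image of x^2: 2
image of x^3: 8x - 3
image of x^4: (196/9)x^2 - 16x + 4
image of x^5: (1360/27)x^3 - (490/9)x^2 + (80/3)x - 5
image of x^6: (2882/27)x^4 - (1360/9)x^3 + (980/9)x^2 - 40x + 6
image of x^7: (52136/243)x^5 - (10087/27)x^4 + (9520/27)x^3 - (1715/9)x^2 + 56x - 7
image of x^8: (303752/729)x^6 - (208544/243)x^5 + (80696/81)x^4 - (19040/27)x^3 + (2744/9)x^2 - (224/3)x + 8
each image's coordinates form column j of the matrix
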